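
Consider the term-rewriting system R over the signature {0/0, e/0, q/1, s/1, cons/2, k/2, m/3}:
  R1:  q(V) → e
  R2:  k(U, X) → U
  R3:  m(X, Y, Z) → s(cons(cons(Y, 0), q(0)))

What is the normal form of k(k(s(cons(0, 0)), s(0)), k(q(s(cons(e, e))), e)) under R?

s(cons(0, 0))

1. k(k(s(cons(0, 0)), s(0)), k(q(s(cons(e, e))), e))  →  k(s(cons(0, 0)), s(0))   [R2 at ε]
2. k(s(cons(0, 0)), s(0))  →  s(cons(0, 0))   [R2 at ε]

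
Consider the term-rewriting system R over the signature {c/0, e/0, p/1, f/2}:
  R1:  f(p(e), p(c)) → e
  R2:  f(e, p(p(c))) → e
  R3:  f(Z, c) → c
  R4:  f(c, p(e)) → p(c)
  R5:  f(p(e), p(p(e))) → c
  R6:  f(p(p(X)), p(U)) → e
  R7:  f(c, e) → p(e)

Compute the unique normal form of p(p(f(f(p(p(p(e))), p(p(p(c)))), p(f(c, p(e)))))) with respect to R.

p(p(e))

1. p(p(f(f(p(p(p(e))), p(p(p(c)))), p(f(c, p(e))))))  →  p(p(f(e, p(f(c, p(e))))))   [R6 at 1.1.1]
2. p(p(f(e, p(f(c, p(e))))))  →  p(p(f(e, p(p(c)))))   [R4 at 1.1.2.1]
3. p(p(f(e, p(p(c)))))  →  p(p(e))   [R2 at 1.1]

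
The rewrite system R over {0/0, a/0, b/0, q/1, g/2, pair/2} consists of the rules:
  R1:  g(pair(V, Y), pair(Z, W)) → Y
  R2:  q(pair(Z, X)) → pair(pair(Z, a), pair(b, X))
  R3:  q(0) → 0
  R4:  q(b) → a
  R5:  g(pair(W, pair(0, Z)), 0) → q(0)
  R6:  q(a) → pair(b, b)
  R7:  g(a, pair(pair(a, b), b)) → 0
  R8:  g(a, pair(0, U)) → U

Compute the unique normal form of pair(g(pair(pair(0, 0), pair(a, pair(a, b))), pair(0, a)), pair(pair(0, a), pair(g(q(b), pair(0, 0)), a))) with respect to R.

pair(pair(a, pair(a, b)), pair(pair(0, a), pair(0, a)))

1. pair(g(pair(pair(0, 0), pair(a, pair(a, b))), pair(0, a)), pair(pair(0, a), pair(g(q(b), pair(0, 0)), a)))  →  pair(pair(a, pair(a, b)), pair(pair(0, a), pair(g(q(b), pair(0, 0)), a)))   [R1 at 1]
2. pair(pair(a, pair(a, b)), pair(pair(0, a), pair(g(q(b), pair(0, 0)), a)))  →  pair(pair(a, pair(a, b)), pair(pair(0, a), pair(g(a, pair(0, 0)), a)))   [R4 at 2.2.1.1]
3. pair(pair(a, pair(a, b)), pair(pair(0, a), pair(g(a, pair(0, 0)), a)))  →  pair(pair(a, pair(a, b)), pair(pair(0, a), pair(0, a)))   [R8 at 2.2.1]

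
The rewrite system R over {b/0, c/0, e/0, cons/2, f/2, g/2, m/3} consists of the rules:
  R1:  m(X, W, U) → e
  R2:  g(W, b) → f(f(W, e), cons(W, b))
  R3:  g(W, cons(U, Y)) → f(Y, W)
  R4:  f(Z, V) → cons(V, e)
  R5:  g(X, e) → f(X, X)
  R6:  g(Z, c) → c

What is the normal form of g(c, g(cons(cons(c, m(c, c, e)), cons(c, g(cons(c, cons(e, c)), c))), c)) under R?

1. g(c, g(cons(cons(c, m(c, c, e)), cons(c, g(cons(c, cons(e, c)), c))), c))  →  g(c, c)   [R6 at 2]
2. g(c, c)  →  c   [R6 at ε]

c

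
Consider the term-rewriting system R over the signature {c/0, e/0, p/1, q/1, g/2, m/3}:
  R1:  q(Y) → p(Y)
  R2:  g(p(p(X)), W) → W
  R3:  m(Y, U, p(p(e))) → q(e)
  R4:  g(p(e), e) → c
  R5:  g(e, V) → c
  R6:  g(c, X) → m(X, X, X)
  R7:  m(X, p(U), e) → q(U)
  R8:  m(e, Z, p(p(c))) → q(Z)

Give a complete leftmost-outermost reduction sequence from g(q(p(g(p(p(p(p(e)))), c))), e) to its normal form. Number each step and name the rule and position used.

1. g(q(p(g(p(p(p(p(e)))), c))), e)  →  g(p(p(g(p(p(p(p(e)))), c))), e)   [R1 at 1]
2. g(p(p(g(p(p(p(p(e)))), c))), e)  →  e   [R2 at ε]

e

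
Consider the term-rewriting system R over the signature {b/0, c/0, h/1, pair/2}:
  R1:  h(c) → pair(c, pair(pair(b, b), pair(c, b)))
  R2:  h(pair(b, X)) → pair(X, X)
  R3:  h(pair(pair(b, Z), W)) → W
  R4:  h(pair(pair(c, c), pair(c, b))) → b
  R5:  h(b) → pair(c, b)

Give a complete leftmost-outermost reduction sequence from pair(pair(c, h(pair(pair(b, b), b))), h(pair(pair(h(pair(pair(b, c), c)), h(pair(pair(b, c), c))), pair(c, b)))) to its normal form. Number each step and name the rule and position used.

pair(pair(c, b), b)

1. pair(pair(c, h(pair(pair(b, b), b))), h(pair(pair(h(pair(pair(b, c), c)), h(pair(pair(b, c), c))), pair(c, b))))  →  pair(pair(c, b), h(pair(pair(h(pair(pair(b, c), c)), h(pair(pair(b, c), c))), pair(c, b))))   [R3 at 1.2]
2. pair(pair(c, b), h(pair(pair(h(pair(pair(b, c), c)), h(pair(pair(b, c), c))), pair(c, b))))  →  pair(pair(c, b), h(pair(pair(c, h(pair(pair(b, c), c))), pair(c, b))))   [R3 at 2.1.1.1]
3. pair(pair(c, b), h(pair(pair(c, h(pair(pair(b, c), c))), pair(c, b))))  →  pair(pair(c, b), h(pair(pair(c, c), pair(c, b))))   [R3 at 2.1.1.2]
4. pair(pair(c, b), h(pair(pair(c, c), pair(c, b))))  →  pair(pair(c, b), b)   [R4 at 2]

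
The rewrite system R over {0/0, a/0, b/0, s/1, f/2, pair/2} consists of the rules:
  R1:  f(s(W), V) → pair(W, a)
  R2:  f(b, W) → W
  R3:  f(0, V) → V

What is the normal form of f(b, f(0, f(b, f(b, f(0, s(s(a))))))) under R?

1. f(b, f(0, f(b, f(b, f(0, s(s(a)))))))  →  f(0, f(b, f(b, f(0, s(s(a))))))   [R2 at ε]
2. f(0, f(b, f(b, f(0, s(s(a))))))  →  f(b, f(b, f(0, s(s(a)))))   [R3 at ε]
3. f(b, f(b, f(0, s(s(a)))))  →  f(b, f(0, s(s(a))))   [R2 at ε]
4. f(b, f(0, s(s(a))))  →  f(0, s(s(a)))   [R2 at ε]
5. f(0, s(s(a)))  →  s(s(a))   [R3 at ε]

s(s(a))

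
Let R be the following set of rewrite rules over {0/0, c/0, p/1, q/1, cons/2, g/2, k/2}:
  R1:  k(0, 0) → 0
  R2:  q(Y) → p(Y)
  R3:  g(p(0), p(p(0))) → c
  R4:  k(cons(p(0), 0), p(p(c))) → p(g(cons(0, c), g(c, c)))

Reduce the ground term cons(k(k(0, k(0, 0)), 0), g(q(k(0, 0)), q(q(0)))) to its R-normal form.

1. cons(k(k(0, k(0, 0)), 0), g(q(k(0, 0)), q(q(0))))  →  cons(k(k(0, 0), 0), g(q(k(0, 0)), q(q(0))))   [R1 at 1.1.2]
2. cons(k(k(0, 0), 0), g(q(k(0, 0)), q(q(0))))  →  cons(k(0, 0), g(q(k(0, 0)), q(q(0))))   [R1 at 1.1]
3. cons(k(0, 0), g(q(k(0, 0)), q(q(0))))  →  cons(0, g(q(k(0, 0)), q(q(0))))   [R1 at 1]
4. cons(0, g(q(k(0, 0)), q(q(0))))  →  cons(0, g(p(k(0, 0)), q(q(0))))   [R2 at 2.1]
5. cons(0, g(p(k(0, 0)), q(q(0))))  →  cons(0, g(p(0), q(q(0))))   [R1 at 2.1.1]
6. cons(0, g(p(0), q(q(0))))  →  cons(0, g(p(0), p(q(0))))   [R2 at 2.2]
7. cons(0, g(p(0), p(q(0))))  →  cons(0, g(p(0), p(p(0))))   [R2 at 2.2.1]
8. cons(0, g(p(0), p(p(0))))  →  cons(0, c)   [R3 at 2]

cons(0, c)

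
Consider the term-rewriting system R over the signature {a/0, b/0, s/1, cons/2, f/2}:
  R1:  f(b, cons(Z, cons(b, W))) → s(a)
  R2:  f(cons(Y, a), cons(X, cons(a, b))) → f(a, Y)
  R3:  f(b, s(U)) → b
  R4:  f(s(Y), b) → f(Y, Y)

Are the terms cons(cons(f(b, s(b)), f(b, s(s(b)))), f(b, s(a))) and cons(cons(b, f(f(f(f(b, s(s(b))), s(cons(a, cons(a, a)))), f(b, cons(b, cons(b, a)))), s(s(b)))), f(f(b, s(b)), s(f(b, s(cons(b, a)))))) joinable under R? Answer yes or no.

Reduce t₁ = cons(cons(f(b, s(b)), f(b, s(s(b)))), f(b, s(a))):
1. cons(cons(f(b, s(b)), f(b, s(s(b)))), f(b, s(a)))  →  cons(cons(b, f(b, s(s(b)))), f(b, s(a)))   [R3 at 1.1]
2. cons(cons(b, f(b, s(s(b)))), f(b, s(a)))  →  cons(cons(b, b), f(b, s(a)))   [R3 at 1.2]
3. cons(cons(b, b), f(b, s(a)))  →  cons(cons(b, b), b)   [R3 at 2]

Reduce t₂ = cons(cons(b, f(f(f(f(b, s(s(b))), s(cons(a, cons(a, a)))), f(b, cons(b, cons(b, a)))), s(s(b)))), f(f(b, s(b)), s(f(b, s(cons(b, a)))))):
1. cons(cons(b, f(f(f(f(b, s(s(b))), s(cons(a, cons(a, a)))), f(b, cons(b, cons(b, a)))), s(s(b)))), f(f(b, s(b)), s(f(b, s(cons(b, a))))))  →  cons(cons(b, f(f(f(b, s(cons(a, cons(a, a)))), f(b, cons(b, cons(b, a)))), s(s(b)))), f(f(b, s(b)), s(f(b, s(cons(b, a))))))   [R3 at 1.2.1.1.1]
2. cons(cons(b, f(f(f(b, s(cons(a, cons(a, a)))), f(b, cons(b, cons(b, a)))), s(s(b)))), f(f(b, s(b)), s(f(b, s(cons(b, a))))))  →  cons(cons(b, f(f(b, f(b, cons(b, cons(b, a)))), s(s(b)))), f(f(b, s(b)), s(f(b, s(cons(b, a))))))   [R3 at 1.2.1.1]
3. cons(cons(b, f(f(b, f(b, cons(b, cons(b, a)))), s(s(b)))), f(f(b, s(b)), s(f(b, s(cons(b, a))))))  →  cons(cons(b, f(f(b, s(a)), s(s(b)))), f(f(b, s(b)), s(f(b, s(cons(b, a))))))   [R1 at 1.2.1.2]
4. cons(cons(b, f(f(b, s(a)), s(s(b)))), f(f(b, s(b)), s(f(b, s(cons(b, a))))))  →  cons(cons(b, f(b, s(s(b)))), f(f(b, s(b)), s(f(b, s(cons(b, a))))))   [R3 at 1.2.1]
5. cons(cons(b, f(b, s(s(b)))), f(f(b, s(b)), s(f(b, s(cons(b, a))))))  →  cons(cons(b, b), f(f(b, s(b)), s(f(b, s(cons(b, a))))))   [R3 at 1.2]
6. cons(cons(b, b), f(f(b, s(b)), s(f(b, s(cons(b, a))))))  →  cons(cons(b, b), f(b, s(f(b, s(cons(b, a))))))   [R3 at 2.1]
7. cons(cons(b, b), f(b, s(f(b, s(cons(b, a))))))  →  cons(cons(b, b), b)   [R3 at 2]

yes — NF(t₁) = cons(cons(b, b), b), NF(t₂) = cons(cons(b, b), b)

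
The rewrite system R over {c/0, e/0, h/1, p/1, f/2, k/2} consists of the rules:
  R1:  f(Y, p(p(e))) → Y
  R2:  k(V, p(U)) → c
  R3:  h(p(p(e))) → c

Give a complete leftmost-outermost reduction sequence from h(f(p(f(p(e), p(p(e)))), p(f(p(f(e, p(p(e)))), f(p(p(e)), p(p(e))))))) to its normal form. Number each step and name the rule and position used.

1. h(f(p(f(p(e), p(p(e)))), p(f(p(f(e, p(p(e)))), f(p(p(e)), p(p(e)))))))  →  h(f(p(p(e)), p(f(p(f(e, p(p(e)))), f(p(p(e)), p(p(e)))))))   [R1 at 1.1.1]
2. h(f(p(p(e)), p(f(p(f(e, p(p(e)))), f(p(p(e)), p(p(e)))))))  →  h(f(p(p(e)), p(f(p(e), f(p(p(e)), p(p(e)))))))   [R1 at 1.2.1.1.1]
3. h(f(p(p(e)), p(f(p(e), f(p(p(e)), p(p(e)))))))  →  h(f(p(p(e)), p(f(p(e), p(p(e))))))   [R1 at 1.2.1.2]
4. h(f(p(p(e)), p(f(p(e), p(p(e))))))  →  h(f(p(p(e)), p(p(e))))   [R1 at 1.2.1]
5. h(f(p(p(e)), p(p(e))))  →  h(p(p(e)))   [R1 at 1]
6. h(p(p(e)))  →  c   [R3 at ε]

c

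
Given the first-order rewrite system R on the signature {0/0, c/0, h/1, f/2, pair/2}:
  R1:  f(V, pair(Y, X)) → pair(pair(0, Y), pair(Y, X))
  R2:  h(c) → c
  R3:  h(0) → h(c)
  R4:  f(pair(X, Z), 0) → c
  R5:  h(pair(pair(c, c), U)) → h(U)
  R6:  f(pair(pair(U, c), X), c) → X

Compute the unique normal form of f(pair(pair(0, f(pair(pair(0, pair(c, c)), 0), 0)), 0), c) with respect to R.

1. f(pair(pair(0, f(pair(pair(0, pair(c, c)), 0), 0)), 0), c)  →  f(pair(pair(0, c), 0), c)   [R4 at 1.1.2]
2. f(pair(pair(0, c), 0), c)  →  0   [R6 at ε]

0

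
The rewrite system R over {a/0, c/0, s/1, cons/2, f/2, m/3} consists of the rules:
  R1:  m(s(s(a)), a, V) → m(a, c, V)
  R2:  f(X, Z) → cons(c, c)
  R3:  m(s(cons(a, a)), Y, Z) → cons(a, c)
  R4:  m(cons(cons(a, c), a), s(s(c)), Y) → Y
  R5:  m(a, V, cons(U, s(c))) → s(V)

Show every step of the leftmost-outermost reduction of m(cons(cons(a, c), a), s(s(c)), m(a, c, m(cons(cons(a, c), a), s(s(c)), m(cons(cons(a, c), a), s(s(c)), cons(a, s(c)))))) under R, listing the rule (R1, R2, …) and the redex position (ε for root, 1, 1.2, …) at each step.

1. m(cons(cons(a, c), a), s(s(c)), m(a, c, m(cons(cons(a, c), a), s(s(c)), m(cons(cons(a, c), a), s(s(c)), cons(a, s(c))))))  →  m(a, c, m(cons(cons(a, c), a), s(s(c)), m(cons(cons(a, c), a), s(s(c)), cons(a, s(c)))))   [R4 at ε]
2. m(a, c, m(cons(cons(a, c), a), s(s(c)), m(cons(cons(a, c), a), s(s(c)), cons(a, s(c)))))  →  m(a, c, m(cons(cons(a, c), a), s(s(c)), cons(a, s(c))))   [R4 at 3]
3. m(a, c, m(cons(cons(a, c), a), s(s(c)), cons(a, s(c))))  →  m(a, c, cons(a, s(c)))   [R4 at 3]
4. m(a, c, cons(a, s(c)))  →  s(c)   [R5 at ε]

s(c)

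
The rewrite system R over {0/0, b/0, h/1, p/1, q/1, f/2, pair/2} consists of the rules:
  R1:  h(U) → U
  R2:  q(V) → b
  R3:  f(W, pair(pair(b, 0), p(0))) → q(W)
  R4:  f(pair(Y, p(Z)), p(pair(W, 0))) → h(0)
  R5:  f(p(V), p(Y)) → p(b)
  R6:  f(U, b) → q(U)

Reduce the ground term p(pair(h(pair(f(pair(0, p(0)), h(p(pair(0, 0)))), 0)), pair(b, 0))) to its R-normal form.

p(pair(pair(0, 0), pair(b, 0)))

1. p(pair(h(pair(f(pair(0, p(0)), h(p(pair(0, 0)))), 0)), pair(b, 0)))  →  p(pair(pair(f(pair(0, p(0)), h(p(pair(0, 0)))), 0), pair(b, 0)))   [R1 at 1.1]
2. p(pair(pair(f(pair(0, p(0)), h(p(pair(0, 0)))), 0), pair(b, 0)))  →  p(pair(pair(f(pair(0, p(0)), p(pair(0, 0))), 0), pair(b, 0)))   [R1 at 1.1.1.2]
3. p(pair(pair(f(pair(0, p(0)), p(pair(0, 0))), 0), pair(b, 0)))  →  p(pair(pair(h(0), 0), pair(b, 0)))   [R4 at 1.1.1]
4. p(pair(pair(h(0), 0), pair(b, 0)))  →  p(pair(pair(0, 0), pair(b, 0)))   [R1 at 1.1.1]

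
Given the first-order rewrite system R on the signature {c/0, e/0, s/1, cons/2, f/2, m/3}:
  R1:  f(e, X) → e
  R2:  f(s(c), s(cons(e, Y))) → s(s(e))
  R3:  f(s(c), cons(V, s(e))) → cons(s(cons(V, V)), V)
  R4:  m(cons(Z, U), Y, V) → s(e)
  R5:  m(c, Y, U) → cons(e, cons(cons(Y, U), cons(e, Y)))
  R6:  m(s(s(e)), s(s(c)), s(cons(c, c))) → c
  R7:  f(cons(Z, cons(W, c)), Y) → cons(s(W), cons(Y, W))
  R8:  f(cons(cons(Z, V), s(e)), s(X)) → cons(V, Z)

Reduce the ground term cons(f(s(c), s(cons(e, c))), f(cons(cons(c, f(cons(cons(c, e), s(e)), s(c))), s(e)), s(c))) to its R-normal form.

1. cons(f(s(c), s(cons(e, c))), f(cons(cons(c, f(cons(cons(c, e), s(e)), s(c))), s(e)), s(c)))  →  cons(s(s(e)), f(cons(cons(c, f(cons(cons(c, e), s(e)), s(c))), s(e)), s(c)))   [R2 at 1]
2. cons(s(s(e)), f(cons(cons(c, f(cons(cons(c, e), s(e)), s(c))), s(e)), s(c)))  →  cons(s(s(e)), cons(f(cons(cons(c, e), s(e)), s(c)), c))   [R8 at 2]
3. cons(s(s(e)), cons(f(cons(cons(c, e), s(e)), s(c)), c))  →  cons(s(s(e)), cons(cons(e, c), c))   [R8 at 2.1]

cons(s(s(e)), cons(cons(e, c), c))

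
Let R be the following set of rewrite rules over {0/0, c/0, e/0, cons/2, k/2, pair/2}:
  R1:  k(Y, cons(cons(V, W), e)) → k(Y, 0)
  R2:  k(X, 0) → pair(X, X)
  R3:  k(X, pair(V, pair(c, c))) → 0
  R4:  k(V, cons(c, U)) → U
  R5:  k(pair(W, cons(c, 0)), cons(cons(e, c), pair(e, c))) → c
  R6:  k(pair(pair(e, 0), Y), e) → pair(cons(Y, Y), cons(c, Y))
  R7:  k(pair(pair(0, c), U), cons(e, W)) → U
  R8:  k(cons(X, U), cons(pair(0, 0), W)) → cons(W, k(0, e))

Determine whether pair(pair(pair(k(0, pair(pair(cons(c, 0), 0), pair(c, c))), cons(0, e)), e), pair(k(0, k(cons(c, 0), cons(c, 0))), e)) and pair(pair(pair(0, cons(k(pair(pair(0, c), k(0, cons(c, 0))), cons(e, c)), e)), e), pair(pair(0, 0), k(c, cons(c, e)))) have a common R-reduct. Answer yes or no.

yes — NF(t₁) = pair(pair(pair(0, cons(0, e)), e), pair(pair(0, 0), e)), NF(t₂) = pair(pair(pair(0, cons(0, e)), e), pair(pair(0, 0), e))

Reduce t₁ = pair(pair(pair(k(0, pair(pair(cons(c, 0), 0), pair(c, c))), cons(0, e)), e), pair(k(0, k(cons(c, 0), cons(c, 0))), e)):
1. pair(pair(pair(k(0, pair(pair(cons(c, 0), 0), pair(c, c))), cons(0, e)), e), pair(k(0, k(cons(c, 0), cons(c, 0))), e))  →  pair(pair(pair(0, cons(0, e)), e), pair(k(0, k(cons(c, 0), cons(c, 0))), e))   [R3 at 1.1.1]
2. pair(pair(pair(0, cons(0, e)), e), pair(k(0, k(cons(c, 0), cons(c, 0))), e))  →  pair(pair(pair(0, cons(0, e)), e), pair(k(0, 0), e))   [R4 at 2.1.2]
3. pair(pair(pair(0, cons(0, e)), e), pair(k(0, 0), e))  →  pair(pair(pair(0, cons(0, e)), e), pair(pair(0, 0), e))   [R2 at 2.1]

Reduce t₂ = pair(pair(pair(0, cons(k(pair(pair(0, c), k(0, cons(c, 0))), cons(e, c)), e)), e), pair(pair(0, 0), k(c, cons(c, e)))):
1. pair(pair(pair(0, cons(k(pair(pair(0, c), k(0, cons(c, 0))), cons(e, c)), e)), e), pair(pair(0, 0), k(c, cons(c, e))))  →  pair(pair(pair(0, cons(k(0, cons(c, 0)), e)), e), pair(pair(0, 0), k(c, cons(c, e))))   [R7 at 1.1.2.1]
2. pair(pair(pair(0, cons(k(0, cons(c, 0)), e)), e), pair(pair(0, 0), k(c, cons(c, e))))  →  pair(pair(pair(0, cons(0, e)), e), pair(pair(0, 0), k(c, cons(c, e))))   [R4 at 1.1.2.1]
3. pair(pair(pair(0, cons(0, e)), e), pair(pair(0, 0), k(c, cons(c, e))))  →  pair(pair(pair(0, cons(0, e)), e), pair(pair(0, 0), e))   [R4 at 2.2]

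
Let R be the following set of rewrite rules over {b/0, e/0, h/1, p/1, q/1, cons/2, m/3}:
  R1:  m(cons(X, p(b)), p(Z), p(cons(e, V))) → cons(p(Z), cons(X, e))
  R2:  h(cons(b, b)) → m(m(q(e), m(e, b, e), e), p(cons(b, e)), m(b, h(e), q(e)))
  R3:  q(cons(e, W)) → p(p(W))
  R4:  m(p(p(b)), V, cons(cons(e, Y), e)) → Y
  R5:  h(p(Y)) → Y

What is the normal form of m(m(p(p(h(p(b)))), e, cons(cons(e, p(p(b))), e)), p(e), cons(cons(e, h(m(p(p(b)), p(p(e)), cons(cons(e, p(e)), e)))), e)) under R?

e

1. m(m(p(p(h(p(b)))), e, cons(cons(e, p(p(b))), e)), p(e), cons(cons(e, h(m(p(p(b)), p(p(e)), cons(cons(e, p(e)), e)))), e))  →  m(m(p(p(b)), e, cons(cons(e, p(p(b))), e)), p(e), cons(cons(e, h(m(p(p(b)), p(p(e)), cons(cons(e, p(e)), e)))), e))   [R5 at 1.1.1.1]
2. m(m(p(p(b)), e, cons(cons(e, p(p(b))), e)), p(e), cons(cons(e, h(m(p(p(b)), p(p(e)), cons(cons(e, p(e)), e)))), e))  →  m(p(p(b)), p(e), cons(cons(e, h(m(p(p(b)), p(p(e)), cons(cons(e, p(e)), e)))), e))   [R4 at 1]
3. m(p(p(b)), p(e), cons(cons(e, h(m(p(p(b)), p(p(e)), cons(cons(e, p(e)), e)))), e))  →  h(m(p(p(b)), p(p(e)), cons(cons(e, p(e)), e)))   [R4 at ε]
4. h(m(p(p(b)), p(p(e)), cons(cons(e, p(e)), e)))  →  h(p(e))   [R4 at 1]
5. h(p(e))  →  e   [R5 at ε]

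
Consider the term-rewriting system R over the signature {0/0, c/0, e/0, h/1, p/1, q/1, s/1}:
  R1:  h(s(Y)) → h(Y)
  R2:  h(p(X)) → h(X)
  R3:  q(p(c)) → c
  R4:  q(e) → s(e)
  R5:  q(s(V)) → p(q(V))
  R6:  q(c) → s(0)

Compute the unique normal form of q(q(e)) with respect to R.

1. q(q(e))  →  q(s(e))   [R4 at 1]
2. q(s(e))  →  p(q(e))   [R5 at ε]
3. p(q(e))  →  p(s(e))   [R4 at 1]

p(s(e))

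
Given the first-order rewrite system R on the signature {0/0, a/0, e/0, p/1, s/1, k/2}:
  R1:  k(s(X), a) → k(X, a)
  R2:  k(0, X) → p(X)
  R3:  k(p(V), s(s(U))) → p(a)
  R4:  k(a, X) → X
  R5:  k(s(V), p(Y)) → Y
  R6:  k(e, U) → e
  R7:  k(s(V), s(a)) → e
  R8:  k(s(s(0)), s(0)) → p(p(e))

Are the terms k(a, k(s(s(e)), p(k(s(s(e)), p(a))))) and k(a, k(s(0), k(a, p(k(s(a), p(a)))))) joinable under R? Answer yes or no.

Reduce t₁ = k(a, k(s(s(e)), p(k(s(s(e)), p(a))))):
1. k(a, k(s(s(e)), p(k(s(s(e)), p(a)))))  →  k(s(s(e)), p(k(s(s(e)), p(a))))   [R4 at ε]
2. k(s(s(e)), p(k(s(s(e)), p(a))))  →  k(s(s(e)), p(a))   [R5 at ε]
3. k(s(s(e)), p(a))  →  a   [R5 at ε]

Reduce t₂ = k(a, k(s(0), k(a, p(k(s(a), p(a)))))):
1. k(a, k(s(0), k(a, p(k(s(a), p(a))))))  →  k(s(0), k(a, p(k(s(a), p(a)))))   [R4 at ε]
2. k(s(0), k(a, p(k(s(a), p(a)))))  →  k(s(0), p(k(s(a), p(a))))   [R4 at 2]
3. k(s(0), p(k(s(a), p(a))))  →  k(s(a), p(a))   [R5 at ε]
4. k(s(a), p(a))  →  a   [R5 at ε]

yes — NF(t₁) = a, NF(t₂) = a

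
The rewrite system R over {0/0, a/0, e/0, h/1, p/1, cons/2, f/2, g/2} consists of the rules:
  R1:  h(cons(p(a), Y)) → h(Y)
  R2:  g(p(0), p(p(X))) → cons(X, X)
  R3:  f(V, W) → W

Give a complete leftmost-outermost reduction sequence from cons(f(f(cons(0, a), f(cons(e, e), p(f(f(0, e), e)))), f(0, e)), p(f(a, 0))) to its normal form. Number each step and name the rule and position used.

cons(e, p(0))

1. cons(f(f(cons(0, a), f(cons(e, e), p(f(f(0, e), e)))), f(0, e)), p(f(a, 0)))  →  cons(f(0, e), p(f(a, 0)))   [R3 at 1]
2. cons(f(0, e), p(f(a, 0)))  →  cons(e, p(f(a, 0)))   [R3 at 1]
3. cons(e, p(f(a, 0)))  →  cons(e, p(0))   [R3 at 2.1]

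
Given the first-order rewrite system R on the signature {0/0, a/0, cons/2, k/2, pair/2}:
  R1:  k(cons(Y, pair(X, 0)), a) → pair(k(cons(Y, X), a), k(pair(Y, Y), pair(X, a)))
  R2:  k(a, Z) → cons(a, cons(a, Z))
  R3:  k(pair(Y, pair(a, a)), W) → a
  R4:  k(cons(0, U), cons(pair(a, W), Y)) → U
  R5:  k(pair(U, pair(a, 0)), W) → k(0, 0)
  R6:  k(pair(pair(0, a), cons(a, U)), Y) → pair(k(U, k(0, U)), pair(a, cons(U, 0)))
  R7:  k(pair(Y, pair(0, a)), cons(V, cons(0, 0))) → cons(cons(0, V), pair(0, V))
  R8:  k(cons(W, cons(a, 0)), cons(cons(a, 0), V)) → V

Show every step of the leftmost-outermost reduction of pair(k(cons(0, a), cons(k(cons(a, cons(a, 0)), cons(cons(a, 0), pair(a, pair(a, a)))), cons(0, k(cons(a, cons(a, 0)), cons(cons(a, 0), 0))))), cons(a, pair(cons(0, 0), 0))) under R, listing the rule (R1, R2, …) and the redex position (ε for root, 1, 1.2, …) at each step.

pair(a, cons(a, pair(cons(0, 0), 0)))

1. pair(k(cons(0, a), cons(k(cons(a, cons(a, 0)), cons(cons(a, 0), pair(a, pair(a, a)))), cons(0, k(cons(a, cons(a, 0)), cons(cons(a, 0), 0))))), cons(a, pair(cons(0, 0), 0)))  →  pair(k(cons(0, a), cons(pair(a, pair(a, a)), cons(0, k(cons(a, cons(a, 0)), cons(cons(a, 0), 0))))), cons(a, pair(cons(0, 0), 0)))   [R8 at 1.2.1]
2. pair(k(cons(0, a), cons(pair(a, pair(a, a)), cons(0, k(cons(a, cons(a, 0)), cons(cons(a, 0), 0))))), cons(a, pair(cons(0, 0), 0)))  →  pair(a, cons(a, pair(cons(0, 0), 0)))   [R4 at 1]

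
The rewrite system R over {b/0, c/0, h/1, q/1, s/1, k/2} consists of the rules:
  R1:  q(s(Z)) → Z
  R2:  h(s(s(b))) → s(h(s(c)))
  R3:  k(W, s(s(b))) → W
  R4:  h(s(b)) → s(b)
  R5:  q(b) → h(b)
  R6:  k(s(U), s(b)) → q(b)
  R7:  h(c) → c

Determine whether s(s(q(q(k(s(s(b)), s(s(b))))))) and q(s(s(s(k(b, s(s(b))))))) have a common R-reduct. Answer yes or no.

Reduce t₁ = s(s(q(q(k(s(s(b)), s(s(b))))))):
1. s(s(q(q(k(s(s(b)), s(s(b)))))))  →  s(s(q(q(s(s(b))))))   [R3 at 1.1.1.1]
2. s(s(q(q(s(s(b))))))  →  s(s(q(s(b))))   [R1 at 1.1.1]
3. s(s(q(s(b))))  →  s(s(b))   [R1 at 1.1]

Reduce t₂ = q(s(s(s(k(b, s(s(b))))))):
1. q(s(s(s(k(b, s(s(b)))))))  →  s(s(k(b, s(s(b)))))   [R1 at ε]
2. s(s(k(b, s(s(b)))))  →  s(s(b))   [R3 at 1.1]

yes — NF(t₁) = s(s(b)), NF(t₂) = s(s(b))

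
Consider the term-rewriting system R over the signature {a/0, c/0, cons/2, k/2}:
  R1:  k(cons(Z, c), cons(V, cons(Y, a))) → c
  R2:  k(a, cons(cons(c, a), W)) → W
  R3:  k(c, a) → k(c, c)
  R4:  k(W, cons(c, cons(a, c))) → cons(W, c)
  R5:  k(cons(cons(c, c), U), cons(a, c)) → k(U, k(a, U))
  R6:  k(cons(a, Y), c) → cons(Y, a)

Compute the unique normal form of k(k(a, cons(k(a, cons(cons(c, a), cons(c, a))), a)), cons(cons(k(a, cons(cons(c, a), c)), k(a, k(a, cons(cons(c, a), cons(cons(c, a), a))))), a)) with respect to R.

a

1. k(k(a, cons(k(a, cons(cons(c, a), cons(c, a))), a)), cons(cons(k(a, cons(cons(c, a), c)), k(a, k(a, cons(cons(c, a), cons(cons(c, a), a))))), a))  →  k(k(a, cons(cons(c, a), a)), cons(cons(k(a, cons(cons(c, a), c)), k(a, k(a, cons(cons(c, a), cons(cons(c, a), a))))), a))   [R2 at 1.2.1]
2. k(k(a, cons(cons(c, a), a)), cons(cons(k(a, cons(cons(c, a), c)), k(a, k(a, cons(cons(c, a), cons(cons(c, a), a))))), a))  →  k(a, cons(cons(k(a, cons(cons(c, a), c)), k(a, k(a, cons(cons(c, a), cons(cons(c, a), a))))), a))   [R2 at 1]
3. k(a, cons(cons(k(a, cons(cons(c, a), c)), k(a, k(a, cons(cons(c, a), cons(cons(c, a), a))))), a))  →  k(a, cons(cons(c, k(a, k(a, cons(cons(c, a), cons(cons(c, a), a))))), a))   [R2 at 2.1.1]
4. k(a, cons(cons(c, k(a, k(a, cons(cons(c, a), cons(cons(c, a), a))))), a))  →  k(a, cons(cons(c, k(a, cons(cons(c, a), a))), a))   [R2 at 2.1.2.2]
5. k(a, cons(cons(c, k(a, cons(cons(c, a), a))), a))  →  k(a, cons(cons(c, a), a))   [R2 at 2.1.2]
6. k(a, cons(cons(c, a), a))  →  a   [R2 at ε]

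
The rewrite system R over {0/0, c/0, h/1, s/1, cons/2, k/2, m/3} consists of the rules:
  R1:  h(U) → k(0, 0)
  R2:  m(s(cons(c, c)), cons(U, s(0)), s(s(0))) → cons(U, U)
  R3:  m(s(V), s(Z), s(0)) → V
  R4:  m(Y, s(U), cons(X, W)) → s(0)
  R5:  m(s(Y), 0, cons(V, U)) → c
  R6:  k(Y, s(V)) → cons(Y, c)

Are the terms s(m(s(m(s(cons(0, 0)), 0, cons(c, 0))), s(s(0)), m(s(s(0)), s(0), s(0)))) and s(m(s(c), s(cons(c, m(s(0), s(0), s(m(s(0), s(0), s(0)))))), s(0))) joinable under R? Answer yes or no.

yes — NF(t₁) = s(c), NF(t₂) = s(c)

Reduce t₁ = s(m(s(m(s(cons(0, 0)), 0, cons(c, 0))), s(s(0)), m(s(s(0)), s(0), s(0)))):
1. s(m(s(m(s(cons(0, 0)), 0, cons(c, 0))), s(s(0)), m(s(s(0)), s(0), s(0))))  →  s(m(s(c), s(s(0)), m(s(s(0)), s(0), s(0))))   [R5 at 1.1.1]
2. s(m(s(c), s(s(0)), m(s(s(0)), s(0), s(0))))  →  s(m(s(c), s(s(0)), s(0)))   [R3 at 1.3]
3. s(m(s(c), s(s(0)), s(0)))  →  s(c)   [R3 at 1]

Reduce t₂ = s(m(s(c), s(cons(c, m(s(0), s(0), s(m(s(0), s(0), s(0)))))), s(0))):
1. s(m(s(c), s(cons(c, m(s(0), s(0), s(m(s(0), s(0), s(0)))))), s(0)))  →  s(c)   [R3 at 1]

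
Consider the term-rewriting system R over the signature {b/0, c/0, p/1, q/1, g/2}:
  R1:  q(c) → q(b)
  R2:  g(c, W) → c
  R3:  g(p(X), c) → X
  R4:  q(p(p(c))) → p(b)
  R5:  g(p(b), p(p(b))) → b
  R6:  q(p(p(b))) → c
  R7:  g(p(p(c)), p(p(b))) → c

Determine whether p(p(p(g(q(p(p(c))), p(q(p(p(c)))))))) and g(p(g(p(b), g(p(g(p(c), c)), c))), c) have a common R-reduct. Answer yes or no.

no — NF(t₁) = p(p(p(b))), NF(t₂) = b

Reduce t₁ = p(p(p(g(q(p(p(c))), p(q(p(p(c)))))))):
1. p(p(p(g(q(p(p(c))), p(q(p(p(c))))))))  →  p(p(p(g(p(b), p(q(p(p(c))))))))   [R4 at 1.1.1.1]
2. p(p(p(g(p(b), p(q(p(p(c))))))))  →  p(p(p(g(p(b), p(p(b))))))   [R4 at 1.1.1.2.1]
3. p(p(p(g(p(b), p(p(b))))))  →  p(p(p(b)))   [R5 at 1.1.1]

Reduce t₂ = g(p(g(p(b), g(p(g(p(c), c)), c))), c):
1. g(p(g(p(b), g(p(g(p(c), c)), c))), c)  →  g(p(b), g(p(g(p(c), c)), c))   [R3 at ε]
2. g(p(b), g(p(g(p(c), c)), c))  →  g(p(b), g(p(c), c))   [R3 at 2]
3. g(p(b), g(p(c), c))  →  g(p(b), c)   [R3 at 2]
4. g(p(b), c)  →  b   [R3 at ε]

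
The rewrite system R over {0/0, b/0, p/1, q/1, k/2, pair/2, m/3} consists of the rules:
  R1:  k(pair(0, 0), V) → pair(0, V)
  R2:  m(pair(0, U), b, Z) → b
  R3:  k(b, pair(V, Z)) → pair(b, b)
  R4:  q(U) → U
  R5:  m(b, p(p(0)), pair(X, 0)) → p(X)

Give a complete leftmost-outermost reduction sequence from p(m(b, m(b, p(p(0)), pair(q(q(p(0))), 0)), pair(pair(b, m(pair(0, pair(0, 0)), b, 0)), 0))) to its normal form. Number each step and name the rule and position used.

1. p(m(b, m(b, p(p(0)), pair(q(q(p(0))), 0)), pair(pair(b, m(pair(0, pair(0, 0)), b, 0)), 0)))  →  p(m(b, p(q(q(p(0)))), pair(pair(b, m(pair(0, pair(0, 0)), b, 0)), 0)))   [R5 at 1.2]
2. p(m(b, p(q(q(p(0)))), pair(pair(b, m(pair(0, pair(0, 0)), b, 0)), 0)))  →  p(m(b, p(q(p(0))), pair(pair(b, m(pair(0, pair(0, 0)), b, 0)), 0)))   [R4 at 1.2.1]
3. p(m(b, p(q(p(0))), pair(pair(b, m(pair(0, pair(0, 0)), b, 0)), 0)))  →  p(m(b, p(p(0)), pair(pair(b, m(pair(0, pair(0, 0)), b, 0)), 0)))   [R4 at 1.2.1]
4. p(m(b, p(p(0)), pair(pair(b, m(pair(0, pair(0, 0)), b, 0)), 0)))  →  p(p(pair(b, m(pair(0, pair(0, 0)), b, 0))))   [R5 at 1]
5. p(p(pair(b, m(pair(0, pair(0, 0)), b, 0))))  →  p(p(pair(b, b)))   [R2 at 1.1.2]

p(p(pair(b, b)))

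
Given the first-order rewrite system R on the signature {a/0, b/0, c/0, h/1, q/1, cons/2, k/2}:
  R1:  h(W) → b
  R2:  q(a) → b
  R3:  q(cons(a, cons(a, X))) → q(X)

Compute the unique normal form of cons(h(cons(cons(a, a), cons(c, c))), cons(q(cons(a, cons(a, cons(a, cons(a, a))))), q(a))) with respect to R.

1. cons(h(cons(cons(a, a), cons(c, c))), cons(q(cons(a, cons(a, cons(a, cons(a, a))))), q(a)))  →  cons(b, cons(q(cons(a, cons(a, cons(a, cons(a, a))))), q(a)))   [R1 at 1]
2. cons(b, cons(q(cons(a, cons(a, cons(a, cons(a, a))))), q(a)))  →  cons(b, cons(q(cons(a, cons(a, a))), q(a)))   [R3 at 2.1]
3. cons(b, cons(q(cons(a, cons(a, a))), q(a)))  →  cons(b, cons(q(a), q(a)))   [R3 at 2.1]
4. cons(b, cons(q(a), q(a)))  →  cons(b, cons(b, q(a)))   [R2 at 2.1]
5. cons(b, cons(b, q(a)))  →  cons(b, cons(b, b))   [R2 at 2.2]

cons(b, cons(b, b))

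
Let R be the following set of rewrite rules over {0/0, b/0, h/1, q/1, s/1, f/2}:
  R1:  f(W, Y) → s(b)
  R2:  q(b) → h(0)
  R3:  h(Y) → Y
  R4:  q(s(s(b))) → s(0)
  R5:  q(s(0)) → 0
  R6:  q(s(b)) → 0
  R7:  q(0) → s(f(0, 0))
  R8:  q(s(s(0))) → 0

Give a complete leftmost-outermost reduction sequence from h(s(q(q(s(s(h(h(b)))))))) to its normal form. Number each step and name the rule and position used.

s(0)

1. h(s(q(q(s(s(h(h(b))))))))  →  s(q(q(s(s(h(h(b)))))))   [R3 at ε]
2. s(q(q(s(s(h(h(b)))))))  →  s(q(q(s(s(h(b))))))   [R3 at 1.1.1.1.1]
3. s(q(q(s(s(h(b))))))  →  s(q(q(s(s(b)))))   [R3 at 1.1.1.1.1]
4. s(q(q(s(s(b)))))  →  s(q(s(0)))   [R4 at 1.1]
5. s(q(s(0)))  →  s(0)   [R5 at 1]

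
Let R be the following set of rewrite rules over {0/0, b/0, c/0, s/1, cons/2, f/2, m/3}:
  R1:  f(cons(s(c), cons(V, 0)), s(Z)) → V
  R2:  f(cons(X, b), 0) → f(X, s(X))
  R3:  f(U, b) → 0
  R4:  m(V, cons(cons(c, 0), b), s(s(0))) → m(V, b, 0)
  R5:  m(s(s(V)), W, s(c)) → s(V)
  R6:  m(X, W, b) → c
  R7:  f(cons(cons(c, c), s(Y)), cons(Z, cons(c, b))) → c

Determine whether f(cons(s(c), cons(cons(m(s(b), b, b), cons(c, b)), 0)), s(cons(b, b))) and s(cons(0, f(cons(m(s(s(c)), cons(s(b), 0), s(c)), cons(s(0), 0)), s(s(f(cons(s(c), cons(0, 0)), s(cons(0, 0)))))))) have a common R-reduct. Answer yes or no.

no — NF(t₁) = cons(c, cons(c, b)), NF(t₂) = s(cons(0, s(0)))

Reduce t₁ = f(cons(s(c), cons(cons(m(s(b), b, b), cons(c, b)), 0)), s(cons(b, b))):
1. f(cons(s(c), cons(cons(m(s(b), b, b), cons(c, b)), 0)), s(cons(b, b)))  →  cons(m(s(b), b, b), cons(c, b))   [R1 at ε]
2. cons(m(s(b), b, b), cons(c, b))  →  cons(c, cons(c, b))   [R6 at 1]

Reduce t₂ = s(cons(0, f(cons(m(s(s(c)), cons(s(b), 0), s(c)), cons(s(0), 0)), s(s(f(cons(s(c), cons(0, 0)), s(cons(0, 0)))))))):
1. s(cons(0, f(cons(m(s(s(c)), cons(s(b), 0), s(c)), cons(s(0), 0)), s(s(f(cons(s(c), cons(0, 0)), s(cons(0, 0))))))))  →  s(cons(0, f(cons(s(c), cons(s(0), 0)), s(s(f(cons(s(c), cons(0, 0)), s(cons(0, 0))))))))   [R5 at 1.2.1.1]
2. s(cons(0, f(cons(s(c), cons(s(0), 0)), s(s(f(cons(s(c), cons(0, 0)), s(cons(0, 0))))))))  →  s(cons(0, s(0)))   [R1 at 1.2]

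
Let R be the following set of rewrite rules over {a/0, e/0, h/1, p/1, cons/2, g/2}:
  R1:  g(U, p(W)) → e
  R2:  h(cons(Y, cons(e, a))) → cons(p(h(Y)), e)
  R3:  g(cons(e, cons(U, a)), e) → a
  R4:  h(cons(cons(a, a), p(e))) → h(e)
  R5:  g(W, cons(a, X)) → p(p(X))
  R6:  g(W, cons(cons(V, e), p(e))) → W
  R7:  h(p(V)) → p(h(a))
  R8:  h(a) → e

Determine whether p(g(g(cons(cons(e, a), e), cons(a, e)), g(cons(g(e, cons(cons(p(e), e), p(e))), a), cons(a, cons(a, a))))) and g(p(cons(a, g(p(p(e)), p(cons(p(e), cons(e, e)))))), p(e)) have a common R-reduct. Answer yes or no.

no — NF(t₁) = p(e), NF(t₂) = e

Reduce t₁ = p(g(g(cons(cons(e, a), e), cons(a, e)), g(cons(g(e, cons(cons(p(e), e), p(e))), a), cons(a, cons(a, a))))):
1. p(g(g(cons(cons(e, a), e), cons(a, e)), g(cons(g(e, cons(cons(p(e), e), p(e))), a), cons(a, cons(a, a)))))  →  p(g(p(p(e)), g(cons(g(e, cons(cons(p(e), e), p(e))), a), cons(a, cons(a, a)))))   [R5 at 1.1]
2. p(g(p(p(e)), g(cons(g(e, cons(cons(p(e), e), p(e))), a), cons(a, cons(a, a)))))  →  p(g(p(p(e)), p(p(cons(a, a)))))   [R5 at 1.2]
3. p(g(p(p(e)), p(p(cons(a, a)))))  →  p(e)   [R1 at 1]

Reduce t₂ = g(p(cons(a, g(p(p(e)), p(cons(p(e), cons(e, e)))))), p(e)):
1. g(p(cons(a, g(p(p(e)), p(cons(p(e), cons(e, e)))))), p(e))  →  e   [R1 at ε]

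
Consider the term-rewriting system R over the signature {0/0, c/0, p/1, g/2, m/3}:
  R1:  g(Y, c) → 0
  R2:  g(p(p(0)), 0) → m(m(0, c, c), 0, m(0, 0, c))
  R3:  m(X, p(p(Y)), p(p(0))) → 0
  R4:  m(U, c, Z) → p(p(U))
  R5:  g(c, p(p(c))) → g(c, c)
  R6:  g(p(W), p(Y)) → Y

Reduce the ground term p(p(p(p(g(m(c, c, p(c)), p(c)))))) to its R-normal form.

p(p(p(p(c))))

1. p(p(p(p(g(m(c, c, p(c)), p(c))))))  →  p(p(p(p(g(p(p(c)), p(c))))))   [R4 at 1.1.1.1.1]
2. p(p(p(p(g(p(p(c)), p(c))))))  →  p(p(p(p(c))))   [R6 at 1.1.1.1]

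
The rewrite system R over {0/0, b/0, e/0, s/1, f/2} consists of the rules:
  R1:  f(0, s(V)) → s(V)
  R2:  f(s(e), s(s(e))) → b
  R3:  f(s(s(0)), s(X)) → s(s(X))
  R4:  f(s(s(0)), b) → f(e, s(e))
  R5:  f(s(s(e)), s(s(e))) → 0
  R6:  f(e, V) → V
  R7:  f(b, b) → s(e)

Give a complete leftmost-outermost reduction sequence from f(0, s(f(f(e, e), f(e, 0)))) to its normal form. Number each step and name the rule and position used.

s(0)

1. f(0, s(f(f(e, e), f(e, 0))))  →  s(f(f(e, e), f(e, 0)))   [R1 at ε]
2. s(f(f(e, e), f(e, 0)))  →  s(f(e, f(e, 0)))   [R6 at 1.1]
3. s(f(e, f(e, 0)))  →  s(f(e, 0))   [R6 at 1]
4. s(f(e, 0))  →  s(0)   [R6 at 1]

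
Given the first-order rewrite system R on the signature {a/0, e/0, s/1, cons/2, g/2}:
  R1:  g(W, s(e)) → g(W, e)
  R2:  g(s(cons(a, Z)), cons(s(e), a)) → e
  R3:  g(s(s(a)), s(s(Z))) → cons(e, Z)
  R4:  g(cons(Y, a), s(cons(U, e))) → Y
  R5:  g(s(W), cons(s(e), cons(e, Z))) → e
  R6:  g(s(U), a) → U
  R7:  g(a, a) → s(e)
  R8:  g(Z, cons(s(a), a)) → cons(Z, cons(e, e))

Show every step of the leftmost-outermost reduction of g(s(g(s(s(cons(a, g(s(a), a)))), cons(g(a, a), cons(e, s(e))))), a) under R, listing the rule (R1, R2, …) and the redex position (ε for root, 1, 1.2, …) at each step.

e

1. g(s(g(s(s(cons(a, g(s(a), a)))), cons(g(a, a), cons(e, s(e))))), a)  →  g(s(s(cons(a, g(s(a), a)))), cons(g(a, a), cons(e, s(e))))   [R6 at ε]
2. g(s(s(cons(a, g(s(a), a)))), cons(g(a, a), cons(e, s(e))))  →  g(s(s(cons(a, a))), cons(g(a, a), cons(e, s(e))))   [R6 at 1.1.1.2]
3. g(s(s(cons(a, a))), cons(g(a, a), cons(e, s(e))))  →  g(s(s(cons(a, a))), cons(s(e), cons(e, s(e))))   [R7 at 2.1]
4. g(s(s(cons(a, a))), cons(s(e), cons(e, s(e))))  →  e   [R5 at ε]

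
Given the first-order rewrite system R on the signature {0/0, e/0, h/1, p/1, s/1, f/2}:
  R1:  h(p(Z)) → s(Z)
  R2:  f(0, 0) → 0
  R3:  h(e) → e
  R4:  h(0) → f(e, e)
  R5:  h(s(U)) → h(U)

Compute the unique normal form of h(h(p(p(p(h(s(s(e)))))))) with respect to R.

1. h(h(p(p(p(h(s(s(e))))))))  →  h(s(p(p(h(s(s(e)))))))   [R1 at 1]
2. h(s(p(p(h(s(s(e)))))))  →  h(p(p(h(s(s(e))))))   [R5 at ε]
3. h(p(p(h(s(s(e))))))  →  s(p(h(s(s(e)))))   [R1 at ε]
4. s(p(h(s(s(e)))))  →  s(p(h(s(e))))   [R5 at 1.1]
5. s(p(h(s(e))))  →  s(p(h(e)))   [R5 at 1.1]
6. s(p(h(e)))  →  s(p(e))   [R3 at 1.1]

s(p(e))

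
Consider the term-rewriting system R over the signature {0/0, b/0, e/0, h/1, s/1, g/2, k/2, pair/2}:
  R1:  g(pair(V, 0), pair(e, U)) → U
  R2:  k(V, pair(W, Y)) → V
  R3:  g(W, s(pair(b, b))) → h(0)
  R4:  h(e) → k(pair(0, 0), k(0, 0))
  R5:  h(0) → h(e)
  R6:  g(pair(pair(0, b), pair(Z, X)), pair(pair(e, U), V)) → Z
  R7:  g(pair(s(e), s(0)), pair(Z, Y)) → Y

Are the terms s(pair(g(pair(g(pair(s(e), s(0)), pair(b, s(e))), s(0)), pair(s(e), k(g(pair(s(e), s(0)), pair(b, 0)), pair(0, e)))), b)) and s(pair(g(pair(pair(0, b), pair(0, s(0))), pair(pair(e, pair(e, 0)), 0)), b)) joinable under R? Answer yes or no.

yes — NF(t₁) = s(pair(0, b)), NF(t₂) = s(pair(0, b))

Reduce t₁ = s(pair(g(pair(g(pair(s(e), s(0)), pair(b, s(e))), s(0)), pair(s(e), k(g(pair(s(e), s(0)), pair(b, 0)), pair(0, e)))), b)):
1. s(pair(g(pair(g(pair(s(e), s(0)), pair(b, s(e))), s(0)), pair(s(e), k(g(pair(s(e), s(0)), pair(b, 0)), pair(0, e)))), b))  →  s(pair(g(pair(s(e), s(0)), pair(s(e), k(g(pair(s(e), s(0)), pair(b, 0)), pair(0, e)))), b))   [R7 at 1.1.1.1]
2. s(pair(g(pair(s(e), s(0)), pair(s(e), k(g(pair(s(e), s(0)), pair(b, 0)), pair(0, e)))), b))  →  s(pair(k(g(pair(s(e), s(0)), pair(b, 0)), pair(0, e)), b))   [R7 at 1.1]
3. s(pair(k(g(pair(s(e), s(0)), pair(b, 0)), pair(0, e)), b))  →  s(pair(g(pair(s(e), s(0)), pair(b, 0)), b))   [R2 at 1.1]
4. s(pair(g(pair(s(e), s(0)), pair(b, 0)), b))  →  s(pair(0, b))   [R7 at 1.1]

Reduce t₂ = s(pair(g(pair(pair(0, b), pair(0, s(0))), pair(pair(e, pair(e, 0)), 0)), b)):
1. s(pair(g(pair(pair(0, b), pair(0, s(0))), pair(pair(e, pair(e, 0)), 0)), b))  →  s(pair(0, b))   [R6 at 1.1]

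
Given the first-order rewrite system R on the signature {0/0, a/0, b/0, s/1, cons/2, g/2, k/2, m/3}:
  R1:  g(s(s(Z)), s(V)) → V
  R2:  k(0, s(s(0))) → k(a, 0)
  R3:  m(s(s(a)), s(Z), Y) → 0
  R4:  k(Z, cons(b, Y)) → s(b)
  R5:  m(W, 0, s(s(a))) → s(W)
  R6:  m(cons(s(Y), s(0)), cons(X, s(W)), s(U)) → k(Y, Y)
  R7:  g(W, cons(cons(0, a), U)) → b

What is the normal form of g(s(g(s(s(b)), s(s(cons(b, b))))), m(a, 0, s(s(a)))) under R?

1. g(s(g(s(s(b)), s(s(cons(b, b))))), m(a, 0, s(s(a))))  →  g(s(s(cons(b, b))), m(a, 0, s(s(a))))   [R1 at 1.1]
2. g(s(s(cons(b, b))), m(a, 0, s(s(a))))  →  g(s(s(cons(b, b))), s(a))   [R5 at 2]
3. g(s(s(cons(b, b))), s(a))  →  a   [R1 at ε]

a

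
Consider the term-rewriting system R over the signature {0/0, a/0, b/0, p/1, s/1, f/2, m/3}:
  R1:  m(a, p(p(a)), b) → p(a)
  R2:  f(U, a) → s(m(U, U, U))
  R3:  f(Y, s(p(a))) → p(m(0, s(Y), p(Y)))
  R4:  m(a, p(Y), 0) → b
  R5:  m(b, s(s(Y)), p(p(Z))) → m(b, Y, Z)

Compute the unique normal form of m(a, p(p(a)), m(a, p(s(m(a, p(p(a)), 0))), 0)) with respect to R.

p(a)

1. m(a, p(p(a)), m(a, p(s(m(a, p(p(a)), 0))), 0))  →  m(a, p(p(a)), b)   [R4 at 3]
2. m(a, p(p(a)), b)  →  p(a)   [R1 at ε]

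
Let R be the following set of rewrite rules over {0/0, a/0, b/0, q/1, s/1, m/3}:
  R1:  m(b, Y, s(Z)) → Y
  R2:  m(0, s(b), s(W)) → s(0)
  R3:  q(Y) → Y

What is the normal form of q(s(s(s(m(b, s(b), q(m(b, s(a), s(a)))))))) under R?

s(s(s(s(b))))

1. q(s(s(s(m(b, s(b), q(m(b, s(a), s(a))))))))  →  s(s(s(m(b, s(b), q(m(b, s(a), s(a)))))))   [R3 at ε]
2. s(s(s(m(b, s(b), q(m(b, s(a), s(a)))))))  →  s(s(s(m(b, s(b), m(b, s(a), s(a))))))   [R3 at 1.1.1.3]
3. s(s(s(m(b, s(b), m(b, s(a), s(a))))))  →  s(s(s(m(b, s(b), s(a)))))   [R1 at 1.1.1.3]
4. s(s(s(m(b, s(b), s(a)))))  →  s(s(s(s(b))))   [R1 at 1.1.1]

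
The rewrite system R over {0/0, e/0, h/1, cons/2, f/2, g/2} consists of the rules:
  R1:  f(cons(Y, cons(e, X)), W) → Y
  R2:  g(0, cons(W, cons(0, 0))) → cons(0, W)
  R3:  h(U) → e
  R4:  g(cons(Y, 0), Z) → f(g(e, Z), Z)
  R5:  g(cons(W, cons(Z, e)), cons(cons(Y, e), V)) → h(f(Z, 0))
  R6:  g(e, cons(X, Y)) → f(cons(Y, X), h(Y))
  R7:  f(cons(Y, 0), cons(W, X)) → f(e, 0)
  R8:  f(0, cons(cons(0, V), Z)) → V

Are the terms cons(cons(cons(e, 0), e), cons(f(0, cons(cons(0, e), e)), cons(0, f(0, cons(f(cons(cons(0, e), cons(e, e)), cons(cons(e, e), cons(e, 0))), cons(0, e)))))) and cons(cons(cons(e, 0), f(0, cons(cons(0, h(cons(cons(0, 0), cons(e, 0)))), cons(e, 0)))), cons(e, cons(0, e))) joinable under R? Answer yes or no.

yes — NF(t₁) = cons(cons(cons(e, 0), e), cons(e, cons(0, e))), NF(t₂) = cons(cons(cons(e, 0), e), cons(e, cons(0, e)))

Reduce t₁ = cons(cons(cons(e, 0), e), cons(f(0, cons(cons(0, e), e)), cons(0, f(0, cons(f(cons(cons(0, e), cons(e, e)), cons(cons(e, e), cons(e, 0))), cons(0, e)))))):
1. cons(cons(cons(e, 0), e), cons(f(0, cons(cons(0, e), e)), cons(0, f(0, cons(f(cons(cons(0, e), cons(e, e)), cons(cons(e, e), cons(e, 0))), cons(0, e))))))  →  cons(cons(cons(e, 0), e), cons(e, cons(0, f(0, cons(f(cons(cons(0, e), cons(e, e)), cons(cons(e, e), cons(e, 0))), cons(0, e))))))   [R8 at 2.1]
2. cons(cons(cons(e, 0), e), cons(e, cons(0, f(0, cons(f(cons(cons(0, e), cons(e, e)), cons(cons(e, e), cons(e, 0))), cons(0, e))))))  →  cons(cons(cons(e, 0), e), cons(e, cons(0, f(0, cons(cons(0, e), cons(0, e))))))   [R1 at 2.2.2.2.1]
3. cons(cons(cons(e, 0), e), cons(e, cons(0, f(0, cons(cons(0, e), cons(0, e))))))  →  cons(cons(cons(e, 0), e), cons(e, cons(0, e)))   [R8 at 2.2.2]

Reduce t₂ = cons(cons(cons(e, 0), f(0, cons(cons(0, h(cons(cons(0, 0), cons(e, 0)))), cons(e, 0)))), cons(e, cons(0, e))):
1. cons(cons(cons(e, 0), f(0, cons(cons(0, h(cons(cons(0, 0), cons(e, 0)))), cons(e, 0)))), cons(e, cons(0, e)))  →  cons(cons(cons(e, 0), h(cons(cons(0, 0), cons(e, 0)))), cons(e, cons(0, e)))   [R8 at 1.2]
2. cons(cons(cons(e, 0), h(cons(cons(0, 0), cons(e, 0)))), cons(e, cons(0, e)))  →  cons(cons(cons(e, 0), e), cons(e, cons(0, e)))   [R3 at 1.2]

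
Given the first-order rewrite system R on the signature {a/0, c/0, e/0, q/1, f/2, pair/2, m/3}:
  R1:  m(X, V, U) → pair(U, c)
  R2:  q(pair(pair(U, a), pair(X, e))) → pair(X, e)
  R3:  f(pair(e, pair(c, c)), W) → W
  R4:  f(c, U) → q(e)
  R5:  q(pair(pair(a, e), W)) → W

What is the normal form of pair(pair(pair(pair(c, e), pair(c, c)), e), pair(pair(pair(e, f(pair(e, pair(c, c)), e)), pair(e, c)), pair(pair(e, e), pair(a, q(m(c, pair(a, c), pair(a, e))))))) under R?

pair(pair(pair(pair(c, e), pair(c, c)), e), pair(pair(pair(e, e), pair(e, c)), pair(pair(e, e), pair(a, c))))

1. pair(pair(pair(pair(c, e), pair(c, c)), e), pair(pair(pair(e, f(pair(e, pair(c, c)), e)), pair(e, c)), pair(pair(e, e), pair(a, q(m(c, pair(a, c), pair(a, e)))))))  →  pair(pair(pair(pair(c, e), pair(c, c)), e), pair(pair(pair(e, e), pair(e, c)), pair(pair(e, e), pair(a, q(m(c, pair(a, c), pair(a, e)))))))   [R3 at 2.1.1.2]
2. pair(pair(pair(pair(c, e), pair(c, c)), e), pair(pair(pair(e, e), pair(e, c)), pair(pair(e, e), pair(a, q(m(c, pair(a, c), pair(a, e)))))))  →  pair(pair(pair(pair(c, e), pair(c, c)), e), pair(pair(pair(e, e), pair(e, c)), pair(pair(e, e), pair(a, q(pair(pair(a, e), c))))))   [R1 at 2.2.2.2.1]
3. pair(pair(pair(pair(c, e), pair(c, c)), e), pair(pair(pair(e, e), pair(e, c)), pair(pair(e, e), pair(a, q(pair(pair(a, e), c))))))  →  pair(pair(pair(pair(c, e), pair(c, c)), e), pair(pair(pair(e, e), pair(e, c)), pair(pair(e, e), pair(a, c))))   [R5 at 2.2.2.2]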